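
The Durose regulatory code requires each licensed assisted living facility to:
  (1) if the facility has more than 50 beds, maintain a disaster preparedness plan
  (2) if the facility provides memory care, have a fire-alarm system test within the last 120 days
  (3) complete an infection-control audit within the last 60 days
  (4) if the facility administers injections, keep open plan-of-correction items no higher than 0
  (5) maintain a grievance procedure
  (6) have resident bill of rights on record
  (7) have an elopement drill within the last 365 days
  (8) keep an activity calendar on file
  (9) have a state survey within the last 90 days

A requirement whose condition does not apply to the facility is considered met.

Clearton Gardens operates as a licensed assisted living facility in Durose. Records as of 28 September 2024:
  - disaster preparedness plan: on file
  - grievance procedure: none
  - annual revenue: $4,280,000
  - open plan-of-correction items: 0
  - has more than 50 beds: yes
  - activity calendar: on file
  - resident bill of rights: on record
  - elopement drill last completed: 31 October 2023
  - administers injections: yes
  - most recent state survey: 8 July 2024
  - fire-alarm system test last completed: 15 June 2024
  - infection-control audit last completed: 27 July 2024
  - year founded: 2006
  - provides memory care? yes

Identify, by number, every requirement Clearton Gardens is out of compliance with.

3, 5

1. condition 'has more than 50 beds' holds; disaster preparedness plan present → met
2. condition 'provides memory care' holds; fire-alarm system test 105 days ago vs limit 120 → met
3. infection-control audit 63 days ago vs limit 60 → not met
4. condition 'administers injections' holds; open plan-of-correction items 0 ≤ 0 → met
5. grievance procedure absent → not met
6. resident bill of rights present → met
7. elopement drill 333 days ago vs limit 365 → met
8. activity calendar present → met
9. state survey 82 days ago vs limit 90 → met
Not met: 3, 5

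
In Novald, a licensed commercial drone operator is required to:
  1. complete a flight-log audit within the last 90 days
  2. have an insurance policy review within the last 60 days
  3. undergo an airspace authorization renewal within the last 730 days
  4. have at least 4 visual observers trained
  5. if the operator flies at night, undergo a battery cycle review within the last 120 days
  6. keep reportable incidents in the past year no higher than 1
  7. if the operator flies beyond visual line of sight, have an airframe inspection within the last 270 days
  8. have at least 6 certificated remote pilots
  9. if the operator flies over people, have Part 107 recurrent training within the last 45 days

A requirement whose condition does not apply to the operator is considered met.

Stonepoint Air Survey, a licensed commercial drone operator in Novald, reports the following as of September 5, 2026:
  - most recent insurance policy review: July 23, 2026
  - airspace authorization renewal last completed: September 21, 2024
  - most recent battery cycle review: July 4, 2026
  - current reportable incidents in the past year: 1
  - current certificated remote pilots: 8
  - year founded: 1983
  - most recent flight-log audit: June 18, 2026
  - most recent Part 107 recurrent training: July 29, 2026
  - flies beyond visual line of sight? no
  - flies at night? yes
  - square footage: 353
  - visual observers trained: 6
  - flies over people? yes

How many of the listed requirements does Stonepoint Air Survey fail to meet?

0

1. flight-log audit 79 days ago vs limit 90 → met
2. insurance policy review 44 days ago vs limit 60 → met
3. airspace authorization renewal 714 days ago vs limit 730 → met
4. visual observers trained 6 ≥ 4 → met
5. condition 'flies at night' holds; battery cycle review 63 days ago vs limit 120 → met
6. reportable incidents in the past year 1 ≤ 1 → met
7. condition 'flies beyond visual line of sight' does not hold → requirement n/a → met
8. certificated remote pilots 8 ≥ 6 → met
9. condition 'flies over people' holds; Part 107 recurrent training 38 days ago vs limit 45 → met
Not met: 0 of 9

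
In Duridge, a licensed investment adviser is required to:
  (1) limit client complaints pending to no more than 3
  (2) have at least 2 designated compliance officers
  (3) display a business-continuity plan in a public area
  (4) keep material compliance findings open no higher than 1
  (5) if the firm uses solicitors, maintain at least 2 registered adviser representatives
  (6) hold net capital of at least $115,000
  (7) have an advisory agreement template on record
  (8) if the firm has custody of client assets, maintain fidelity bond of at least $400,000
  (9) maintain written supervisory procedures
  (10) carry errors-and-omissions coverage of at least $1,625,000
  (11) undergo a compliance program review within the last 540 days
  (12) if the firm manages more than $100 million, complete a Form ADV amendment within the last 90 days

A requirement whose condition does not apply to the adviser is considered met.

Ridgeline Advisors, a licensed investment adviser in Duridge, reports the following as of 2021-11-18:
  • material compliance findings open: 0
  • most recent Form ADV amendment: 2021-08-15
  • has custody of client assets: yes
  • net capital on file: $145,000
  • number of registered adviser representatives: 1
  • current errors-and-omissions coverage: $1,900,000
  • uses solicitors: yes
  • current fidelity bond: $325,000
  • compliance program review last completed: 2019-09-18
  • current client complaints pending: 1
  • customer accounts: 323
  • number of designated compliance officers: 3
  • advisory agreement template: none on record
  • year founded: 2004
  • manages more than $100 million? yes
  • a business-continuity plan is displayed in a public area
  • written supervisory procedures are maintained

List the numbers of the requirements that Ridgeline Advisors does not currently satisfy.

5, 7, 8, 11, 12

1. client complaints pending 1 ≤ 3 → met
2. designated compliance officers 3 ≥ 2 → met
3. business-continuity plan present → met
4. material compliance findings open 0 ≤ 1 → met
5. condition 'uses solicitors' holds; registered adviser representatives 1 < 2 → not met
6. net capital $145,000 ≥ $115,000 → met
7. advisory agreement template absent → not met
8. condition 'has custody of client assets' holds; fidelity bond $325,000 < $400,000 → not met
9. written supervisory procedures present → met
10. errors-and-omissions coverage $1,900,000 ≥ $1,625,000 → met
11. compliance program review 792 days ago vs limit 540 → not met
12. condition 'manages more than $100 million' holds; Form ADV amendment 95 days ago vs limit 90 → not met
Not met: 5, 7, 8, 11, 12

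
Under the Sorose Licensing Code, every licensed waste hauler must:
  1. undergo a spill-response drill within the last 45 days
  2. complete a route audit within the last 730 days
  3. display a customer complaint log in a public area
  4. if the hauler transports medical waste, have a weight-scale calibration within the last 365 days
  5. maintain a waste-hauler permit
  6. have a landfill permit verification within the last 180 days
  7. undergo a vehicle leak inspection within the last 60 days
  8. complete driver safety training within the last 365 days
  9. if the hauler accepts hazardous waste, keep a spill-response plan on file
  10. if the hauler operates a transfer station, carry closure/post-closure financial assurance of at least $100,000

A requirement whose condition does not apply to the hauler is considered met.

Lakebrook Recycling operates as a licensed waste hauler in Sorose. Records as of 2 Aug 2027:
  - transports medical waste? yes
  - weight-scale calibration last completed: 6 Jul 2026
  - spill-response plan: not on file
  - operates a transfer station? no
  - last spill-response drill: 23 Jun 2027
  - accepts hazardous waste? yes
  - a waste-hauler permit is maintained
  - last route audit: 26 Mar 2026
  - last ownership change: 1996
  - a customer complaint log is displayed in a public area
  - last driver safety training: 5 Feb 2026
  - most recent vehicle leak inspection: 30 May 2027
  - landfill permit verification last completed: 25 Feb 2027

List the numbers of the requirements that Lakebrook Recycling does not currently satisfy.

4, 7, 8, 9

1. spill-response drill 40 days ago vs limit 45 → met
2. route audit 494 days ago vs limit 730 → met
3. customer complaint log present → met
4. condition 'transports medical waste' holds; weight-scale calibration 392 days ago vs limit 365 → not met
5. waste-hauler permit present → met
6. landfill permit verification 158 days ago vs limit 180 → met
7. vehicle leak inspection 64 days ago vs limit 60 → not met
8. driver safety training 543 days ago vs limit 365 → not met
9. condition 'accepts hazardous waste' holds; spill-response plan absent → not met
10. condition 'operates a transfer station' does not hold → requirement n/a → met
Not met: 4, 7, 8, 9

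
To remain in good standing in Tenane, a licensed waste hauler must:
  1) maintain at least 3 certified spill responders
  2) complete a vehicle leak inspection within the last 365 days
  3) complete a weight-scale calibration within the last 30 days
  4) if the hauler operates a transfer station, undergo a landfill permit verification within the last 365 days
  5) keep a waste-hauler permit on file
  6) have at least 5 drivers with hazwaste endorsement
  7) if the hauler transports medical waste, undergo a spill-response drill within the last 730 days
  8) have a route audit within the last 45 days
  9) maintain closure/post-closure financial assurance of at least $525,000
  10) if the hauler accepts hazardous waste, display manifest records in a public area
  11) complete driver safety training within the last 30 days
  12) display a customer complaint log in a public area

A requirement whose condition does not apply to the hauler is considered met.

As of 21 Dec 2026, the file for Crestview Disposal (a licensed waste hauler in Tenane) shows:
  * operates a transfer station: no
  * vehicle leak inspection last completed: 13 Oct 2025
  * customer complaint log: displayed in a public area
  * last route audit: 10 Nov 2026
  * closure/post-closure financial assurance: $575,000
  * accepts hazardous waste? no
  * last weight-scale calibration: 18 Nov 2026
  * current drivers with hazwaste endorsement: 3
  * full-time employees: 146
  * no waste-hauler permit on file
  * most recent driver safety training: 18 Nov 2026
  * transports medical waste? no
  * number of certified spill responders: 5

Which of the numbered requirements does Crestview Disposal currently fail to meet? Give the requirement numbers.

1. certified spill responders 5 ≥ 3 → met
2. vehicle leak inspection 434 days ago vs limit 365 → not met
3. weight-scale calibration 33 days ago vs limit 30 → not met
4. condition 'operates a transfer station' does not hold → requirement n/a → met
5. waste-hauler permit absent → not met
6. drivers with hazwaste endorsement 3 < 5 → not met
7. condition 'transports medical waste' does not hold → requirement n/a → met
8. route audit 41 days ago vs limit 45 → met
9. closure/post-closure financial assurance $575,000 ≥ $525,000 → met
10. condition 'accepts hazardous waste' does not hold → requirement n/a → met
11. driver safety training 33 days ago vs limit 30 → not met
12. customer complaint log present → met
Not met: 2, 3, 5, 6, 11

2, 3, 5, 6, 11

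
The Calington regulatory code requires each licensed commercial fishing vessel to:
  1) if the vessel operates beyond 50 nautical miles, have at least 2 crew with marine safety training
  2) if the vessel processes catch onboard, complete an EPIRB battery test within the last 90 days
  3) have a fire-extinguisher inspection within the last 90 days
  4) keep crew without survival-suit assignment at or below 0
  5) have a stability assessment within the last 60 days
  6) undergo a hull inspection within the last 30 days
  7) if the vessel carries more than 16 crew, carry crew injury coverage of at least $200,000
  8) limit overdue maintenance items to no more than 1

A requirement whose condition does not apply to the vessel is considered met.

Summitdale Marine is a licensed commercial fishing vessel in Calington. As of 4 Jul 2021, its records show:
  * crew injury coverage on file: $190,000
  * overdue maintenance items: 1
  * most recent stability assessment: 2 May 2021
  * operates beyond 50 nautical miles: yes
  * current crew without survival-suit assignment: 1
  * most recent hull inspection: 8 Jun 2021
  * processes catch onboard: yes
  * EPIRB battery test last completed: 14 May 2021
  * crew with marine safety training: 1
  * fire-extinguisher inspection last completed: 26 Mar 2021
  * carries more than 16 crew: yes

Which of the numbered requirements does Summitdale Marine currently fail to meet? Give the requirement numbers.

1, 3, 4, 5, 7

1. condition 'operates beyond 50 nautical miles' holds; crew with marine safety training 1 < 2 → not met
2. condition 'processes catch onboard' holds; EPIRB battery test 51 days ago vs limit 90 → met
3. fire-extinguisher inspection 100 days ago vs limit 90 → not met
4. crew without survival-suit assignment 1 > 0 → not met
5. stability assessment 63 days ago vs limit 60 → not met
6. hull inspection 26 days ago vs limit 30 → met
7. condition 'carries more than 16 crew' holds; crew injury coverage $190,000 < $200,000 → not met
8. overdue maintenance items 1 ≤ 1 → met
Not met: 1, 3, 4, 5, 7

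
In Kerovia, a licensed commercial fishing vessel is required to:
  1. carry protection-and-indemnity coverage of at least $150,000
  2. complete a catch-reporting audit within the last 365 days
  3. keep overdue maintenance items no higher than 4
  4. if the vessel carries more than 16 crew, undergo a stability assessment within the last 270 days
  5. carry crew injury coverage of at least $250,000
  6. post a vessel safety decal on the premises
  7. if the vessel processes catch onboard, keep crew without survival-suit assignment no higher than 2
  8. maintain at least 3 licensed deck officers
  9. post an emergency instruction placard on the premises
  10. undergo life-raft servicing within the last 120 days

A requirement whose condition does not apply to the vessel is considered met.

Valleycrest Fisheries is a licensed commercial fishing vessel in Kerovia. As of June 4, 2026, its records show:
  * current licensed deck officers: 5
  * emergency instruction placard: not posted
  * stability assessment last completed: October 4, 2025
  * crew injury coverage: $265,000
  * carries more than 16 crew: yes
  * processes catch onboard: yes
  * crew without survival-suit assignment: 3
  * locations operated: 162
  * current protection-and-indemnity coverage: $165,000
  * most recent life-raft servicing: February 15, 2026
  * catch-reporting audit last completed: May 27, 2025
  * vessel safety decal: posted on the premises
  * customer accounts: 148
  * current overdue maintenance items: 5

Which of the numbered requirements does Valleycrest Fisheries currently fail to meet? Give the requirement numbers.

1. protection-and-indemnity coverage $165,000 ≥ $150,000 → met
2. catch-reporting audit 373 days ago vs limit 365 → not met
3. overdue maintenance items 5 > 4 → not met
4. condition 'carries more than 16 crew' holds; stability assessment 243 days ago vs limit 270 → met
5. crew injury coverage $265,000 ≥ $250,000 → met
6. vessel safety decal present → met
7. condition 'processes catch onboard' holds; crew without survival-suit assignment 3 > 2 → not met
8. licensed deck officers 5 ≥ 3 → met
9. emergency instruction placard absent → not met
10. life-raft servicing 109 days ago vs limit 120 → met
Not met: 2, 3, 7, 9

2, 3, 7, 9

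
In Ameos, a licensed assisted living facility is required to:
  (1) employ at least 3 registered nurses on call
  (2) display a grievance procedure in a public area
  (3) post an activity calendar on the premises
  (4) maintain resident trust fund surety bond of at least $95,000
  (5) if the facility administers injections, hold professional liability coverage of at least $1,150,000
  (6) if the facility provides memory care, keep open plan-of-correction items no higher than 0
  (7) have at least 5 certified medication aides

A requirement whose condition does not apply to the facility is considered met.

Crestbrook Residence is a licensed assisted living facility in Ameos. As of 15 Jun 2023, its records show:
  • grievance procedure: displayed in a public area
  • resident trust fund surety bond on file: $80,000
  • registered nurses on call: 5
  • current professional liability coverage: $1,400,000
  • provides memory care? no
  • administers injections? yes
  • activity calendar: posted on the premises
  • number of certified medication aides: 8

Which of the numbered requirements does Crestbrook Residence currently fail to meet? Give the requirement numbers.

4

1. registered nurses on call 5 ≥ 3 → met
2. grievance procedure present → met
3. activity calendar present → met
4. resident trust fund surety bond $80,000 < $95,000 → not met
5. condition 'administers injections' holds; professional liability coverage $1,400,000 ≥ $1,150,000 → met
6. condition 'provides memory care' does not hold → requirement n/a → met
7. certified medication aides 8 ≥ 5 → met
Not met: 4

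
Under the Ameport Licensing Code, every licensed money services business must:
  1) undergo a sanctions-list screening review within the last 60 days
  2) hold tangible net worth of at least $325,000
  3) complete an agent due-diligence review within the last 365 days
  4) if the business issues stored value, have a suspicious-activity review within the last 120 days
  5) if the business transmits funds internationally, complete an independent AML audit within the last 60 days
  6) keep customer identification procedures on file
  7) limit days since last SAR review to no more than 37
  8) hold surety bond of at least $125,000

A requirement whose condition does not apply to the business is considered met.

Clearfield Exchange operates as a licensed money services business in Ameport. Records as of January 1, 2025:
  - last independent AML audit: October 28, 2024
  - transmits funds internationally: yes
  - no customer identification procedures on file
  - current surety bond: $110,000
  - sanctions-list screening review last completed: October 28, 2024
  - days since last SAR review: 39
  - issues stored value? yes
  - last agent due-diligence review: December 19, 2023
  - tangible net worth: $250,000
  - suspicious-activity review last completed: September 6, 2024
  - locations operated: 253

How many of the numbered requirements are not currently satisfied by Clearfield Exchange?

7

1. sanctions-list screening review 65 days ago vs limit 60 → not met
2. tangible net worth $250,000 < $325,000 → not met
3. agent due-diligence review 379 days ago vs limit 365 → not met
4. condition 'issues stored value' holds; suspicious-activity review 117 days ago vs limit 120 → met
5. condition 'transmits funds internationally' holds; independent AML audit 65 days ago vs limit 60 → not met
6. customer identification procedures absent → not met
7. days since last SAR review 39 > 37 → not met
8. surety bond $110,000 < $125,000 → not met
Not met: 7 of 8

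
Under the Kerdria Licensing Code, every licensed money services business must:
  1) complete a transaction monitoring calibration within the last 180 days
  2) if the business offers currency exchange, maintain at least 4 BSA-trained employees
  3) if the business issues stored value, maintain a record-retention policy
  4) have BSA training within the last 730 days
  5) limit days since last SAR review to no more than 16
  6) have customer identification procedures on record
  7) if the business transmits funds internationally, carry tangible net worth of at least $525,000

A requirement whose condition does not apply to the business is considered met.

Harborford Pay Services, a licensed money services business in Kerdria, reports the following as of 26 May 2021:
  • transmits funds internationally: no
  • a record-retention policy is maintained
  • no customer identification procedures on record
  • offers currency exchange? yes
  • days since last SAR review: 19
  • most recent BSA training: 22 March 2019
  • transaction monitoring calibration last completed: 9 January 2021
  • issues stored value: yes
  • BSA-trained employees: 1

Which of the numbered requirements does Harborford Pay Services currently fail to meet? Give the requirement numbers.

2, 4, 5, 6

1. transaction monitoring calibration 137 days ago vs limit 180 → met
2. condition 'offers currency exchange' holds; BSA-trained employees 1 < 4 → not met
3. condition 'issues stored value' holds; record-retention policy present → met
4. BSA training 796 days ago vs limit 730 → not met
5. days since last SAR review 19 > 16 → not met
6. customer identification procedures absent → not met
7. condition 'transmits funds internationally' does not hold → requirement n/a → met
Not met: 2, 4, 5, 6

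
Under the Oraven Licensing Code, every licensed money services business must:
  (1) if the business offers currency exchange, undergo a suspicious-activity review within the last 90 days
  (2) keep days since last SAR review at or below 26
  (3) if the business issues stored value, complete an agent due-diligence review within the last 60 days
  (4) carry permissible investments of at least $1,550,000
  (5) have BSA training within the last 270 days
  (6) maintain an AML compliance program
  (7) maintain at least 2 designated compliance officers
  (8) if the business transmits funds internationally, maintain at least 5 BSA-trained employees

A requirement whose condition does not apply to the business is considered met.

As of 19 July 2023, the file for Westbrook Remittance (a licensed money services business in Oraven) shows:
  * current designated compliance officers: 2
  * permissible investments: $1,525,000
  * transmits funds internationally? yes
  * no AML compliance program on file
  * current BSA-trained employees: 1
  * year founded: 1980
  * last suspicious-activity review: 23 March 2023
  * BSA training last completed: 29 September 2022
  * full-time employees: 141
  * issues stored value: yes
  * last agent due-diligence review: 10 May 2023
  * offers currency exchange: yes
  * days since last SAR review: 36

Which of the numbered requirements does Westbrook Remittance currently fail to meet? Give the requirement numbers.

1. condition 'offers currency exchange' holds; suspicious-activity review 118 days ago vs limit 90 → not met
2. days since last SAR review 36 > 26 → not met
3. condition 'issues stored value' holds; agent due-diligence review 70 days ago vs limit 60 → not met
4. permissible investments $1,525,000 < $1,550,000 → not met
5. BSA training 293 days ago vs limit 270 → not met
6. AML compliance program absent → not met
7. designated compliance officers 2 ≥ 2 → met
8. condition 'transmits funds internationally' holds; BSA-trained employees 1 < 5 → not met
Not met: 1, 2, 3, 4, 5, 6, 8

1, 2, 3, 4, 5, 6, 8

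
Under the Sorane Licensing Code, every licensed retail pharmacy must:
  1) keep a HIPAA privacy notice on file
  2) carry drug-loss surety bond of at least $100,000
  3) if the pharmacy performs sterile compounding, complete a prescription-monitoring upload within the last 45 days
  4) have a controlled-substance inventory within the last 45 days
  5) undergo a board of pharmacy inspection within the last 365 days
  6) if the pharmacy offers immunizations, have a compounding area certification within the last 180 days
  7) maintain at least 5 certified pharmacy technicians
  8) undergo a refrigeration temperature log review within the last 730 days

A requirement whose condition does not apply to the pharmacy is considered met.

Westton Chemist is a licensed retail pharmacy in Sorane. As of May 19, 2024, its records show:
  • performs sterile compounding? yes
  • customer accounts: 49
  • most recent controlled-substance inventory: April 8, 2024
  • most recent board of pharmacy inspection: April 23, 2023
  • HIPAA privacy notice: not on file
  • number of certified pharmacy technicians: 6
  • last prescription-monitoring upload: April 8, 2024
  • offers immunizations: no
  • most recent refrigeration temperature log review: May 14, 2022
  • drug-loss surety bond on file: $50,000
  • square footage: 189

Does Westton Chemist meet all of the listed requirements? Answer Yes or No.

1. HIPAA privacy notice absent → not met
2. drug-loss surety bond $50,000 < $100,000 → not met
3. condition 'performs sterile compounding' holds; prescription-monitoring upload 41 days ago vs limit 45 → met
4. controlled-substance inventory 41 days ago vs limit 45 → met
5. board of pharmacy inspection 392 days ago vs limit 365 → not met
6. condition 'offers immunizations' does not hold → requirement n/a → met
7. certified pharmacy technicians 6 ≥ 5 → met
8. refrigeration temperature log review 736 days ago vs limit 730 → not met
Not met: 1, 2, 5, 8

No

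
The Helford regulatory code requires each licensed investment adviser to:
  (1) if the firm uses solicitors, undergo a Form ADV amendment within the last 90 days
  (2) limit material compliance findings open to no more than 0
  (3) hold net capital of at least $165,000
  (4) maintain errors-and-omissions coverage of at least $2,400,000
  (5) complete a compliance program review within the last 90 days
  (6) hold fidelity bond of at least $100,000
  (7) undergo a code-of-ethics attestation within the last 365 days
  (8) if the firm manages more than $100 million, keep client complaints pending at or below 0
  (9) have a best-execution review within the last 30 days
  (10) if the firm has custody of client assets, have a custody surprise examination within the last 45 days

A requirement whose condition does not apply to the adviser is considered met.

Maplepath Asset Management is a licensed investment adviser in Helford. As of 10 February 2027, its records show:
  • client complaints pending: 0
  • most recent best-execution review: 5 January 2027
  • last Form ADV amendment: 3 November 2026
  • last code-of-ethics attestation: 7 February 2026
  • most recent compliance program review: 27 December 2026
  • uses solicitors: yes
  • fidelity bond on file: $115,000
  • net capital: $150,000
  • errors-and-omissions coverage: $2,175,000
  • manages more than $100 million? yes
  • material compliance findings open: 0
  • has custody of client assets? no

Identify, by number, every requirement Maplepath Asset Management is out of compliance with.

1. condition 'uses solicitors' holds; Form ADV amendment 99 days ago vs limit 90 → not met
2. material compliance findings open 0 ≤ 0 → met
3. net capital $150,000 < $165,000 → not met
4. errors-and-omissions coverage $2,175,000 < $2,400,000 → not met
5. compliance program review 45 days ago vs limit 90 → met
6. fidelity bond $115,000 ≥ $100,000 → met
7. code-of-ethics attestation 368 days ago vs limit 365 → not met
8. condition 'manages more than $100 million' holds; client complaints pending 0 ≤ 0 → met
9. best-execution review 36 days ago vs limit 30 → not met
10. condition 'has custody of client assets' does not hold → requirement n/a → met
Not met: 1, 3, 4, 7, 9

1, 3, 4, 7, 9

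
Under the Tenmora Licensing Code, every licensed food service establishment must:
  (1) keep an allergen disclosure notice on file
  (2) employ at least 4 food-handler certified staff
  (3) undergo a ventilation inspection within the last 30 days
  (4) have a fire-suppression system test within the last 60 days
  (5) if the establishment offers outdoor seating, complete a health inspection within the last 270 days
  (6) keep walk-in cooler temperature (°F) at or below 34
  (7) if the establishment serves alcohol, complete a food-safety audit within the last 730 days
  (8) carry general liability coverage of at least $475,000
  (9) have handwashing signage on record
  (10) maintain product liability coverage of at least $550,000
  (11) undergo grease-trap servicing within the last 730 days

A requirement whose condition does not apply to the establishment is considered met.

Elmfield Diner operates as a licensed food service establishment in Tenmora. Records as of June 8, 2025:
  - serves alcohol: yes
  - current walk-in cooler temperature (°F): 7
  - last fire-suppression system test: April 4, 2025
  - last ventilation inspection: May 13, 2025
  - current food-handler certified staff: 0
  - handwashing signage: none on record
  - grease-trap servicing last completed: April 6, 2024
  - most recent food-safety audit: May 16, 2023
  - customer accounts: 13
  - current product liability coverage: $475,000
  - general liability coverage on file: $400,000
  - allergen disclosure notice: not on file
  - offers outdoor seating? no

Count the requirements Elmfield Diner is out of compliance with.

1. allergen disclosure notice absent → not met
2. food-handler certified staff 0 < 4 → not met
3. ventilation inspection 26 days ago vs limit 30 → met
4. fire-suppression system test 65 days ago vs limit 60 → not met
5. condition 'offers outdoor seating' does not hold → requirement n/a → met
6. walk-in cooler temperature (°F) 7 ≤ 34 → met
7. condition 'serves alcohol' holds; food-safety audit 754 days ago vs limit 730 → not met
8. general liability coverage $400,000 < $475,000 → not met
9. handwashing signage absent → not met
10. product liability coverage $475,000 < $550,000 → not met
11. grease-trap servicing 428 days ago vs limit 730 → met
Not met: 7 of 11

7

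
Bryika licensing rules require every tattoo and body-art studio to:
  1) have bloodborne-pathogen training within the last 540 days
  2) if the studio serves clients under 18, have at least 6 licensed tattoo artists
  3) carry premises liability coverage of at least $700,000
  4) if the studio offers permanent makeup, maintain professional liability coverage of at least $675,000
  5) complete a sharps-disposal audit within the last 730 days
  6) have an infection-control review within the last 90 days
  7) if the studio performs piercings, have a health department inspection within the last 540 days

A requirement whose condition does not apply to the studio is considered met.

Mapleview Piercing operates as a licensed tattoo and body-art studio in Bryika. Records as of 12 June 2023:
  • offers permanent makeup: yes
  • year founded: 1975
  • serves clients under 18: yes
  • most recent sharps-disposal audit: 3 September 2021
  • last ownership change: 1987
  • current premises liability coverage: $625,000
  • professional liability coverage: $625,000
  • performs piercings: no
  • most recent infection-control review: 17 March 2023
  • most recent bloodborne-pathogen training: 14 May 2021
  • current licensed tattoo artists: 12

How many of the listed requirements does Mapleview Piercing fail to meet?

1. bloodborne-pathogen training 759 days ago vs limit 540 → not met
2. condition 'serves clients under 18' holds; licensed tattoo artists 12 ≥ 6 → met
3. premises liability coverage $625,000 < $700,000 → not met
4. condition 'offers permanent makeup' holds; professional liability coverage $625,000 < $675,000 → not met
5. sharps-disposal audit 647 days ago vs limit 730 → met
6. infection-control review 87 days ago vs limit 90 → met
7. condition 'performs piercings' does not hold → requirement n/a → met
Not met: 3 of 7

3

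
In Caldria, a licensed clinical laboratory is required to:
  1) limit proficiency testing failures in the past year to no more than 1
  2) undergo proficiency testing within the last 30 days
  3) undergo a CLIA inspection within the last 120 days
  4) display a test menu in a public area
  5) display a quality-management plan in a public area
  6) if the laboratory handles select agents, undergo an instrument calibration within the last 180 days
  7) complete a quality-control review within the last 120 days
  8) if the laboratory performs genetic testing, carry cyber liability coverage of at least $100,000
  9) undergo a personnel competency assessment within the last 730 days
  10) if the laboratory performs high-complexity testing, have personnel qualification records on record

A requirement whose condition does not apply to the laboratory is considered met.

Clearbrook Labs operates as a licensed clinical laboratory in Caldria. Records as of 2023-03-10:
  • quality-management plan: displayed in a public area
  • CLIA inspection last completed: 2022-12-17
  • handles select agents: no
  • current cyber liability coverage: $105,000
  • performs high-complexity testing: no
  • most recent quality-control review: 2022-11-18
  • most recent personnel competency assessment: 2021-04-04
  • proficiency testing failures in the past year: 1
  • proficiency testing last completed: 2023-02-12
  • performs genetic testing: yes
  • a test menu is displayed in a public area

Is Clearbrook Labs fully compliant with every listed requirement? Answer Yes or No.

1. proficiency testing failures in the past year 1 ≤ 1 → met
2. proficiency testing 26 days ago vs limit 30 → met
3. CLIA inspection 83 days ago vs limit 120 → met
4. test menu present → met
5. quality-management plan present → met
6. condition 'handles select agents' does not hold → requirement n/a → met
7. quality-control review 112 days ago vs limit 120 → met
8. condition 'performs genetic testing' holds; cyber liability coverage $105,000 ≥ $100,000 → met
9. personnel competency assessment 705 days ago vs limit 730 → met
10. condition 'performs high-complexity testing' does not hold → requirement n/a → met
All met.

Yes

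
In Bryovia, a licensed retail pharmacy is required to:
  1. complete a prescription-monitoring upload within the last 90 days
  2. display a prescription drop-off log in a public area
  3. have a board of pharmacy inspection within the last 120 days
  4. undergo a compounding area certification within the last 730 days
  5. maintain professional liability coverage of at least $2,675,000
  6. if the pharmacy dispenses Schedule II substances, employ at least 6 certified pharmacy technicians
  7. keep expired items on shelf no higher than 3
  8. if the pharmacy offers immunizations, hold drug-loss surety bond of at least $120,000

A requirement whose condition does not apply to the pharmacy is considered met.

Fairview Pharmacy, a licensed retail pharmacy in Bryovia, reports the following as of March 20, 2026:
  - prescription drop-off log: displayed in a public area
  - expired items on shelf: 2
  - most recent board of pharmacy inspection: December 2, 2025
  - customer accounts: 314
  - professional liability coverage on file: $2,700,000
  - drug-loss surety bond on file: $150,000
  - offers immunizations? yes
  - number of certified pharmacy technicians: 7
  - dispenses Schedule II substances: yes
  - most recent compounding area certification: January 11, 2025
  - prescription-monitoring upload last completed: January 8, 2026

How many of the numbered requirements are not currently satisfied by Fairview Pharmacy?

0

1. prescription-monitoring upload 71 days ago vs limit 90 → met
2. prescription drop-off log present → met
3. board of pharmacy inspection 108 days ago vs limit 120 → met
4. compounding area certification 433 days ago vs limit 730 → met
5. professional liability coverage $2,700,000 ≥ $2,675,000 → met
6. condition 'dispenses Schedule II substances' holds; certified pharmacy technicians 7 ≥ 6 → met
7. expired items on shelf 2 ≤ 3 → met
8. condition 'offers immunizations' holds; drug-loss surety bond $150,000 ≥ $120,000 → met
Not met: 0 of 8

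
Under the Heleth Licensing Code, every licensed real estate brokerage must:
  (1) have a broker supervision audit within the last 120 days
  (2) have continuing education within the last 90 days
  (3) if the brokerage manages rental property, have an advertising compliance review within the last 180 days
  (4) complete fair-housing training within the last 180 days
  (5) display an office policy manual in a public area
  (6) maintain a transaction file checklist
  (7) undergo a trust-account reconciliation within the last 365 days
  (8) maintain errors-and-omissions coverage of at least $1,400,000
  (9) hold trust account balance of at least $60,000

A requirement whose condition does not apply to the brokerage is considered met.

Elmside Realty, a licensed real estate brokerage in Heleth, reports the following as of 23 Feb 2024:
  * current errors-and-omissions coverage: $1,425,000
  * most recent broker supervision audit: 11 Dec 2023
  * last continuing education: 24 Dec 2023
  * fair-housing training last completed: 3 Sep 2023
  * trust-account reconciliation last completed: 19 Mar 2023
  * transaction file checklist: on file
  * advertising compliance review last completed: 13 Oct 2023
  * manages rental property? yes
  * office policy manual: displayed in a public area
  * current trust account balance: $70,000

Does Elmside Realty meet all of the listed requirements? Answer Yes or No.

Yes

1. broker supervision audit 74 days ago vs limit 120 → met
2. continuing education 61 days ago vs limit 90 → met
3. condition 'manages rental property' holds; advertising compliance review 133 days ago vs limit 180 → met
4. fair-housing training 173 days ago vs limit 180 → met
5. office policy manual present → met
6. transaction file checklist present → met
7. trust-account reconciliation 341 days ago vs limit 365 → met
8. errors-and-omissions coverage $1,425,000 ≥ $1,400,000 → met
9. trust account balance $70,000 ≥ $60,000 → met
All met.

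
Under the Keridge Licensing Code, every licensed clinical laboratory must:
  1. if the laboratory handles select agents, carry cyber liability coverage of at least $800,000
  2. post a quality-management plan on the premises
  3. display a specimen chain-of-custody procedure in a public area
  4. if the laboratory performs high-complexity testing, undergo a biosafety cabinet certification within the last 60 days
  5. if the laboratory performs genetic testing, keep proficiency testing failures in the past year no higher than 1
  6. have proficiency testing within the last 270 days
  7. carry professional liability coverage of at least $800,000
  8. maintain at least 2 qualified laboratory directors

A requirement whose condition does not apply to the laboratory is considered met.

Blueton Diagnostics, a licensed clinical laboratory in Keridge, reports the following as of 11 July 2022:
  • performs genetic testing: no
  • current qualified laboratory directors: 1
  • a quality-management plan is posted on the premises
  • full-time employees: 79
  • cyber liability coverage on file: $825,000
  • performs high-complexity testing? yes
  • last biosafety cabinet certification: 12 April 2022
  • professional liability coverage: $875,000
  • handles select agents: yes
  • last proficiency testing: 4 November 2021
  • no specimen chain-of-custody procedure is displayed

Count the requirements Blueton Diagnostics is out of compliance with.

3

1. condition 'handles select agents' holds; cyber liability coverage $825,000 ≥ $800,000 → met
2. quality-management plan present → met
3. specimen chain-of-custody procedure absent → not met
4. condition 'performs high-complexity testing' holds; biosafety cabinet certification 90 days ago vs limit 60 → not met
5. condition 'performs genetic testing' does not hold → requirement n/a → met
6. proficiency testing 249 days ago vs limit 270 → met
7. professional liability coverage $875,000 ≥ $800,000 → met
8. qualified laboratory directors 1 < 2 → not met
Not met: 3 of 8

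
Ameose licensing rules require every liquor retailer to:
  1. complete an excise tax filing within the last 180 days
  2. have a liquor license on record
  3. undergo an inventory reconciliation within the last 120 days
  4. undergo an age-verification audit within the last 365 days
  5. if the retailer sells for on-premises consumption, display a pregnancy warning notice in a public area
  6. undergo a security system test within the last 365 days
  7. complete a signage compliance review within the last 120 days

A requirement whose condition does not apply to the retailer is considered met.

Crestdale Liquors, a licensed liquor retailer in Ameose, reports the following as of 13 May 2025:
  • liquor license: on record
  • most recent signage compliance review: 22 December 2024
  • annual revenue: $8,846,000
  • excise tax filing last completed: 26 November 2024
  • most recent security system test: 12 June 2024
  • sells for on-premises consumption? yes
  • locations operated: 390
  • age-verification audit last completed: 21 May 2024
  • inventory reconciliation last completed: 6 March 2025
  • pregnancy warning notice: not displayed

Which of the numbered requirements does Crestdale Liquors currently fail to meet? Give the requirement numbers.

1. excise tax filing 168 days ago vs limit 180 → met
2. liquor license present → met
3. inventory reconciliation 68 days ago vs limit 120 → met
4. age-verification audit 357 days ago vs limit 365 → met
5. condition 'sells for on-premises consumption' holds; pregnancy warning notice absent → not met
6. security system test 335 days ago vs limit 365 → met
7. signage compliance review 142 days ago vs limit 120 → not met
Not met: 5, 7

5, 7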